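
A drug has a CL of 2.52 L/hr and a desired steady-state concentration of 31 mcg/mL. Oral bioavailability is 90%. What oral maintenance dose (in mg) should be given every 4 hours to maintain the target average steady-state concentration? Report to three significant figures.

347 mg

D = CL × Css × τ / F = 2.520 × 31 × 4 / 0.9 = 347.2 mg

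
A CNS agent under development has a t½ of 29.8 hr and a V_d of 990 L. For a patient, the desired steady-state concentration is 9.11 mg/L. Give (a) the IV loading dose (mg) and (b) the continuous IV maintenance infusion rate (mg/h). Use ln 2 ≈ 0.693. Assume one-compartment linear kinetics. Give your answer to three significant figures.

(a) 9020 mg; (b) 210 mg/h

LD = Vd × C = 990.0 × 9.11 = 9019 mg
CL = 0.693 × Vd / t½ = 0.693 × 990.0 / 29.8 = 23.02 L/h
Infusion rate = CL × Css = 23.02 × 9.11 = 209.7 mg/h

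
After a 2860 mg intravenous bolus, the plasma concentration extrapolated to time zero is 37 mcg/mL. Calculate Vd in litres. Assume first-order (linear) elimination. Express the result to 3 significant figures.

77.3 L

Immediately after an IV bolus, C₀ = Dose / Vd, so Vd = Dose / C₀.
Vd = 2860 / 37 = 77.30 L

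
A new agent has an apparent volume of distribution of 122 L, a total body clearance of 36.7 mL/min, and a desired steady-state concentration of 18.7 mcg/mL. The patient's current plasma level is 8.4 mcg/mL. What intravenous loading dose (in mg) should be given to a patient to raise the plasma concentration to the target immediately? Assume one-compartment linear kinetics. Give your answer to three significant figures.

1260 mg

Concentration deficit ΔC = 18.7 − 8.4 = 10.30 mg/L
LD = Vd × ΔC = 122.0 × 10.30 = 1257 mg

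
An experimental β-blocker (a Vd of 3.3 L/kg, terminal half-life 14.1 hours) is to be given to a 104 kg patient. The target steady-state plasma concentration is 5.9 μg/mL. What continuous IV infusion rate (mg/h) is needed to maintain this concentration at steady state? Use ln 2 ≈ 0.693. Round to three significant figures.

Vd(total) = 104 kg × 3.3 L/kg = 343.2 L
k = 0.693/14.1 = 0.04915 h⁻¹, so CL = k·Vd = 0.04915 × 343.2 = 16.87 L/h
Infusion rate = CL × Css = 16.87 × 5.9 = 99.53 mg/h

99.5 mg/h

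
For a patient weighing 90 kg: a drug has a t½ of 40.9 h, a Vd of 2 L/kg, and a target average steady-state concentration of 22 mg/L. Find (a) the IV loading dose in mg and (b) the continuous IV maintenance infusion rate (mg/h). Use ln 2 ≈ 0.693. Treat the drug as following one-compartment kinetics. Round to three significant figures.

(a) 3960 mg; (b) 67.1 mg/h

Vd(total) = 90 kg × 2 L/kg = 180.0 L
LD = Vd × C = 180.0 × 22 = 3960 mg
CL = 0.693 × Vd / t½ = 0.693 × 180.0 / 40.9 = 3.050 L/h
Infusion rate = CL × Css = 3.050 × 22 = 67.10 mg/h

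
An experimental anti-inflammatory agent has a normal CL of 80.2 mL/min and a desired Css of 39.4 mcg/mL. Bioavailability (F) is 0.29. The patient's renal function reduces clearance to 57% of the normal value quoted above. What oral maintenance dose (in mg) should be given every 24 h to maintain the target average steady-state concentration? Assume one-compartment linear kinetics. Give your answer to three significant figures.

CL = 80.2 mL/min = 80.2 × 0.06 = 4.812 L/h
Patient clearance = 0.57 × 4.812 = 2.743 L/h
D = CL × Css × τ / F = 2.743 × 39.4 × 24 / 0.29 = 8944 mg

8940 mg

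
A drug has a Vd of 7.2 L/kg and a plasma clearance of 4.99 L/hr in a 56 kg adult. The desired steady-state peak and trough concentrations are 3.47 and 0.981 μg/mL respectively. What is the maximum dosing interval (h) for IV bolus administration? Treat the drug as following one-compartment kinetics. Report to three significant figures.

Vd = 7.2 L/kg × 56 kg = 403.2 L
k = CL / Vd = 4.990 / 403.2 = 0.01238 h⁻¹
Between IV bolus doses, concentration decays as C = C₀·e^(−kτ), so C_peak/C_trough = e^(kτ).
τ_max = ln(C_peak/C_trough) / k = ln(3.47/0.981) / 0.01238 = 1.263 / 0.01238 = 102.0 h

102 h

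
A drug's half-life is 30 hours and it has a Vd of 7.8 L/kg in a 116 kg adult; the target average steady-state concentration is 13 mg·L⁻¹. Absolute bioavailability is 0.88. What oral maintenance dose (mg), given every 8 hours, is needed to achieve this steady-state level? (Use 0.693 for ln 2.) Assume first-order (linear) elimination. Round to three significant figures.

Total Vd = 7.8 × 116 = 904.8 L
CL = 0.693 × Vd / t½ = 0.693 × 904.8 / 30 = 20.90 L/h
D = CL × Css × τ / F = 20.90 × 13 × 8 / 0.88 = 2470 mg

2470 mg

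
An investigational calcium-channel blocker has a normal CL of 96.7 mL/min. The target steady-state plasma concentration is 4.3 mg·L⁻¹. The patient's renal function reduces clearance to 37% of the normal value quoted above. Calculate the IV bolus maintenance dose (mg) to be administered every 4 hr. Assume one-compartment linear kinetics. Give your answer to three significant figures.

Convert clearance: 96.7 mL/min × 60 min/h ÷ 1000 mL/L = 5.802 L/h
Patient clearance = 0.37 × 5.802 = 2.147 L/h
D = CL × Css × τ = 2.147 × 4.3 × 4 = 36.93 mg

36.9 mg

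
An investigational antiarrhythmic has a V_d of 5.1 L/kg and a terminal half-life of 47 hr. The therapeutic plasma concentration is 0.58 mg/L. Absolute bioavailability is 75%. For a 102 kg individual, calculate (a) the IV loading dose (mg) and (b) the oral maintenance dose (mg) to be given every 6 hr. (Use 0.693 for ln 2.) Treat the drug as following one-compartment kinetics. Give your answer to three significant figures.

(a) 302 mg; (b) 35.6 mg

Vd = 5.1 L/kg × 102 kg = 520.2 L
LD = Vd × C = 520.2 × 0.58 = 301.7 mg
CL = 0.693 × Vd / t½ = 0.693 × 520.2 / 47 = 7.670 L/h
D = CL × Css × τ / F = 7.670 × 0.58 × 6 / 0.75 = 35.59 mg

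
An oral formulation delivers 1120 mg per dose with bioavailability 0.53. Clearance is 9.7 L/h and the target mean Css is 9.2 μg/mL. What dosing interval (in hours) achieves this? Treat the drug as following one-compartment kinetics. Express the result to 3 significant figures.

F·D/τ = CL·Css → τ = F·D / (CL·Css).
τ = 0.53 × 1120 / (9.7 × 9.2) = 6.652 h

6.65 h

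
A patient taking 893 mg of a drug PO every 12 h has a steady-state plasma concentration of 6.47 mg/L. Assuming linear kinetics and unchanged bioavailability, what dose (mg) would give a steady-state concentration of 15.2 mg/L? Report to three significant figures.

With linear kinetics, Css is proportional to dose rate (D/τ) at fixed clearance.
D₂ = D₁ × (Css,target / Css,current) = 893 × 15.2/6.47 = 2098 mg

2100 mg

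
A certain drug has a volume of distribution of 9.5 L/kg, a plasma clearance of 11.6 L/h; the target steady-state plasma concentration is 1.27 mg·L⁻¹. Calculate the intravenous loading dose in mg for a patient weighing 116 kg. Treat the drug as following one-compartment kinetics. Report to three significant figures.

Total Vd = 9.5 × 116 = 1102 L
LD = Vd × C = 1102 × 1.270 = 1400 mg

1400 mg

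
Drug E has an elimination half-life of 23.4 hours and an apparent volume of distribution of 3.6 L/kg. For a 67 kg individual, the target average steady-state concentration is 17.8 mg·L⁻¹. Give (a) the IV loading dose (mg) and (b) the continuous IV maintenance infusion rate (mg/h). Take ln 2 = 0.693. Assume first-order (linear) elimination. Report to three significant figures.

Vd(total) = 67 kg × 3.6 L/kg = 241.2 L
LD = Vd × C = 241.2 × 17.8 = 4293 mg
CL = 0.693 × Vd / t½ = 0.693 × 241.2 / 23.4 = 7.143 L/h
Infusion rate = CL × Css = 7.143 × 17.8 = 127.1 mg/h

(a) 4290 mg; (b) 127 mg/h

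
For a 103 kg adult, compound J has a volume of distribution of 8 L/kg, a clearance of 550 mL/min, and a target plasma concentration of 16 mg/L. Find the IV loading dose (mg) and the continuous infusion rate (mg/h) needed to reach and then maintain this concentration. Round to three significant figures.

Total Vd = 8 × 103 = 824.0 L
Loading: fill Vd to C_target → 824.0 L × 16 mg/L = 13180 mg
CL = 550 mL/min = 550 × 0.06 = 33.00 L/h
Maintenance: replace elimination → rate = CL × Css = 33.00 × 16 = 528.0 mg/h

(a) 13200 mg; (b) 528 mg/h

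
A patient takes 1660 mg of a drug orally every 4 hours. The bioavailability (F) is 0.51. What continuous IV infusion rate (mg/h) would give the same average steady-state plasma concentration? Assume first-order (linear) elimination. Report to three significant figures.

212 mg/h

Equivalent systemic input: infusion rate = F·D/τ.
Rate = 0.51 × 1660 / 4 = 211.7 mg/h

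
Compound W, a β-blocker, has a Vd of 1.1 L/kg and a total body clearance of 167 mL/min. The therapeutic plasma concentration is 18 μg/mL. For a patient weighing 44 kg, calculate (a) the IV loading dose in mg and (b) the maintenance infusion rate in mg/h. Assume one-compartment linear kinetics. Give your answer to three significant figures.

Vd = 1.1 L/kg × 44 kg = 48.40 L
Loading dose = Vd × C = 48.40 × 18 = 871.2 mg
Convert clearance: 167 mL/min × 60 min/h ÷ 1000 mL/L = 10.02 L/h
Maintenance infusion rate = CL × Css = 10.02 × 18 = 180.4 mg/h

(a) 871 mg; (b) 180 mg/h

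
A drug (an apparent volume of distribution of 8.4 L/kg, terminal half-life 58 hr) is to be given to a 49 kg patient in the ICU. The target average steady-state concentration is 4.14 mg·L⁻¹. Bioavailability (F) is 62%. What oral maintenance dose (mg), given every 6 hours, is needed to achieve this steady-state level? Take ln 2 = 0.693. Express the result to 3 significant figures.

Total Vd = 8.4 × 49 = 411.6 L
k = 0.693/58 = 0.01195 h⁻¹, so CL = k·Vd = 0.01195 × 411.6 = 4.919 L/h
D = CL × Css × τ / F = 4.919 × 4.14 × 6 / 0.62 = 197.1 mg

197 mg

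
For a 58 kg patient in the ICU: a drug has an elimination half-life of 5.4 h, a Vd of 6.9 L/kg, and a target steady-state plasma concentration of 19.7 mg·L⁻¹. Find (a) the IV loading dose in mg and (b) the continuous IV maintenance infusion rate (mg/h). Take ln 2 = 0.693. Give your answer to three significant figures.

(a) 7880 mg; (b) 1010 mg/h

Vd(total) = 58 kg × 6.9 L/kg = 400.2 L
LD = Vd × C = 400.2 × 19.7 = 7884 mg
CL = 0.693 × Vd / t½ = 0.693 × 400.2 / 5.4 = 51.36 L/h
Infusion rate = CL × Css = 51.36 × 19.7 = 1012 mg/h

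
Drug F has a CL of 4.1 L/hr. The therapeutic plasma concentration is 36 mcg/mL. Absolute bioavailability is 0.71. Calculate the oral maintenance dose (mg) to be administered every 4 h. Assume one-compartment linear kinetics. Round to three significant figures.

D = CL × Css × τ / F = 4.100 × 36 × 4 / 0.71 = 831.5 mg

832 mg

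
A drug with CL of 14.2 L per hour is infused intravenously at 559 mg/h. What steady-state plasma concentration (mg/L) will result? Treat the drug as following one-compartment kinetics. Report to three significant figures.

Css = rate / CL = 559 / 14.20 = 39.37 mg/L

39.4 mg/L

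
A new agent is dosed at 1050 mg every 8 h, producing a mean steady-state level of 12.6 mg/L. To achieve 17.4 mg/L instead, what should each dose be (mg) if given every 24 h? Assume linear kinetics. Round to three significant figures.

4350 mg

With linear kinetics, Css is proportional to dose rate (D/τ) at fixed clearance.
D₂ = D₁ × (Css,target / Css,current) × (τ₂/τ₁) = 1050 × (17.4/12.6) × (24/8) = 4350 mg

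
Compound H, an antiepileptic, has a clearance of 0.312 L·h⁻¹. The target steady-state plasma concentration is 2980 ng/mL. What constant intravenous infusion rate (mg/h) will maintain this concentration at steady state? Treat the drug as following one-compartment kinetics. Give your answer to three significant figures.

0.930 mg/h

C = 2980 ng/mL = 2.980 mg/L
Rate = CL × Css = 0.3120 × 2.98 = 0.9298 mg/h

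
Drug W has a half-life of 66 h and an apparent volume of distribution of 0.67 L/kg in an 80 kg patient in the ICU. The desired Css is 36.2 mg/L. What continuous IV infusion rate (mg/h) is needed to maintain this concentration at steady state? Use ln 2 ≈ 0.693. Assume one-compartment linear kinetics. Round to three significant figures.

Vd(total) = 80 kg × 0.67 L/kg = 53.60 L
CL = 0.693 × Vd / t½ = 0.693 × 53.60 / 66 = 0.5628 L/h
Infusion rate = CL × Css = 0.5628 × 36.2 = 20.37 mg/h

20.4 mg/h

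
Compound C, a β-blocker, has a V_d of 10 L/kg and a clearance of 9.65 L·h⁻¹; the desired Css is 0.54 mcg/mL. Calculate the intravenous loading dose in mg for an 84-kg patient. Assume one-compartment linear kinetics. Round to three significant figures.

Vd(total) = 84 kg × 10 L/kg = 840.0 L
LD = Vd × C = 840.0 × 0.5400 = 453.6 mg

454 mg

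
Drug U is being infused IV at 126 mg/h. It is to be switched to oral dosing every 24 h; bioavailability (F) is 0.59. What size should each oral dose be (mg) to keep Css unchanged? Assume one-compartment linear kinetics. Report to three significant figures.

To maintain the same Css, the systemic dosing rate must be unchanged: F·D/τ = infusion rate.
D = rate × τ / F = 126 × 24 / 0.59 = 5125 mg

5130 mg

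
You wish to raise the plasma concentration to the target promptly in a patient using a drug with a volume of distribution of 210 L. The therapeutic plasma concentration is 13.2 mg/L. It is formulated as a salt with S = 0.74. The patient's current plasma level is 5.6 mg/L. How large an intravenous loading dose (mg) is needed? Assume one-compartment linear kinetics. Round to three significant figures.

Concentration deficit ΔC = 13.2 − 5.6 = 7.600 mg/L
LD = Vd × ΔC / S = 210.0 × 7.600 / 0.74 = 2157 mg

2160 mg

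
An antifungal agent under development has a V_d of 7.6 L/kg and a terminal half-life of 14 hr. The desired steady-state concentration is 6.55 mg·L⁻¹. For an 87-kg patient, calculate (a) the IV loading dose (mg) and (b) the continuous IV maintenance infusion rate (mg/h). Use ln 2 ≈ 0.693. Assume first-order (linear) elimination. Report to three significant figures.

Vd = 7.6 L/kg × 87 kg = 661.2 L
LD = Vd × C = 661.2 × 6.55 = 4331 mg
CL = 0.693 × Vd / t½ = 0.693 × 661.2 / 14 = 32.73 L/h
Infusion rate = CL × Css = 32.73 × 6.55 = 214.4 mg/h

(a) 4330 mg; (b) 214 mg/h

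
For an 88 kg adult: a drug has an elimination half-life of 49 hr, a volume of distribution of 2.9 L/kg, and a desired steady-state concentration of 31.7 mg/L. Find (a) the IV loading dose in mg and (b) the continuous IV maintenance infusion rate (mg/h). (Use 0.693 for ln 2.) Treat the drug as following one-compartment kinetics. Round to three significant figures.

(a) 8090 mg; (b) 114 mg/h

Total Vd = 2.9 × 88 = 255.2 L
LD = Vd × C = 255.2 × 31.7 = 8090 mg
CL = 0.693 × Vd / t½ = 0.693 × 255.2 / 49 = 3.609 L/h
Infusion rate = CL × Css = 3.609 × 31.7 = 114.4 mg/h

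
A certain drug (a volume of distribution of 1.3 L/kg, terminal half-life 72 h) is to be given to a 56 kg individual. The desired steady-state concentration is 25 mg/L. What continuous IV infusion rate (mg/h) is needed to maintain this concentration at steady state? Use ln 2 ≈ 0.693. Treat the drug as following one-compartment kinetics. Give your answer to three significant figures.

17.5 mg/h

Total Vd = 1.3 × 56 = 72.80 L
k = 0.693/72 = 0.009625 h⁻¹, so CL = k·Vd = 0.009625 × 72.80 = 0.7007 L/h
Infusion rate = CL × Css = 0.7007 × 25 = 17.52 mg/h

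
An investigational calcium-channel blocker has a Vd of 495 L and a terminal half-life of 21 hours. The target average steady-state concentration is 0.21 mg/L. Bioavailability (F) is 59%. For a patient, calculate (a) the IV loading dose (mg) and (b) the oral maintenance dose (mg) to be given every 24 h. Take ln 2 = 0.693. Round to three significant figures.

LD = Vd × C = 495.0 × 0.21 = 104.0 mg
CL = 0.693 × Vd / t½ = 0.693 × 495.0 / 21 = 16.34 L/h
D = CL × Css × τ / F = 16.34 × 0.21 × 24 / 0.59 = 139.6 mg

(a) 104 mg; (b) 140 mg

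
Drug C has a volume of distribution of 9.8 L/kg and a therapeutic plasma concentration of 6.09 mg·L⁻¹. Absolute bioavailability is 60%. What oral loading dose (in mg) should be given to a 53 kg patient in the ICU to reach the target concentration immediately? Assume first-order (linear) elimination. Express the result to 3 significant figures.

Total Vd = 9.8 × 53 = 519.4 L
The loading dose fills Vd to the target concentration.
LD = Vd × C / F = 519.4 × 6.090 / 0.6 = 5272 mg

5270 mg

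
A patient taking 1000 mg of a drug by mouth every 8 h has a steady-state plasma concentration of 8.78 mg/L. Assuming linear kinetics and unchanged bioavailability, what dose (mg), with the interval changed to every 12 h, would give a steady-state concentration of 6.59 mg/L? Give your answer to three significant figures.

1130 mg

For first-order elimination, Css ∝ F·D/(CL·τ); F and CL are unchanged, so Css ∝ D/τ.
D₂ = D₁ × (Css,target / Css,current) × (τ₂/τ₁) = 1000 × (6.59/8.78) × (12/8) = 1126 mg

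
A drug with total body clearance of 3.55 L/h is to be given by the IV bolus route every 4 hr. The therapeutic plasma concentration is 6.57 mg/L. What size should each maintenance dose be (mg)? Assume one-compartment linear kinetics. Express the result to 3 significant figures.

D = CL × Css × τ = 3.550 × 6.57 × 4 = 93.29 mg

93.3 mg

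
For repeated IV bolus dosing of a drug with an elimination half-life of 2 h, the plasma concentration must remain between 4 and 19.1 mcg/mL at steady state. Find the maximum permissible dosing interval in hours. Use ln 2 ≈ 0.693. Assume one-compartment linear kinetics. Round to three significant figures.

4.51 h

k = 0.693 / t½ = 0.693 / 2 = 0.3465 h⁻¹
Between IV bolus doses, concentration decays as C = C₀·e^(−kτ), so C_peak/C_trough = e^(kτ).
τ_max = ln(C_peak/C_trough) / k = ln(19.1/4) / 0.3465 = 1.563 / 0.3465 = 4.511 h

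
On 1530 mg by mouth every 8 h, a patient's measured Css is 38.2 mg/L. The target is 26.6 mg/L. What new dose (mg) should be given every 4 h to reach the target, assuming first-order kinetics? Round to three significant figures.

533 mg

For first-order elimination, Css ∝ F·D/(CL·τ); F and CL are unchanged, so Css ∝ D/τ.
D₂ = D₁ × (Css,target / Css,current) × (τ₂/τ₁) = 1530 × (26.6/38.2) × (4/8) = 532.7 mg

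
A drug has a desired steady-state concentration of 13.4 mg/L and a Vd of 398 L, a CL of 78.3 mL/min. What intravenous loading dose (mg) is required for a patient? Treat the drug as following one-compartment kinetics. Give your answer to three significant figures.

5330 mg

LD = Vd × C = 398.0 × 13.40 = 5333 mg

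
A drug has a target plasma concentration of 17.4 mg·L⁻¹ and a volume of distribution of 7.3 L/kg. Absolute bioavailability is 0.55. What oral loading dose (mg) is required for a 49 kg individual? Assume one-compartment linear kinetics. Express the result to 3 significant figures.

Total Vd = 7.3 × 49 = 357.7 L
The loading dose fills Vd to the target concentration.
LD = Vd × C / F = 357.7 × 17.40 / 0.55 = 11320 mg

11300 mg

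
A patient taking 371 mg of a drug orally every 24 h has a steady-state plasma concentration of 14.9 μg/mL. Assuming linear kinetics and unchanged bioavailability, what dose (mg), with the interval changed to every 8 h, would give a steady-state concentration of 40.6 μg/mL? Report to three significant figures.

337 mg

For first-order elimination, Css ∝ F·D/(CL·τ); F and CL are unchanged, so Css ∝ D/τ.
D₂ = D₁ × (Css,target / Css,current) × (τ₂/τ₁) = 371 × (40.6/14.9) × (8/24) = 337.0 mg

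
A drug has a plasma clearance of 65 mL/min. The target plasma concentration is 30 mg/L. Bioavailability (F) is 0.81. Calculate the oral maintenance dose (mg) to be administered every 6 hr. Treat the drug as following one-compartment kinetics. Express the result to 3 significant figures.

867 mg

CL = 65 mL/min = 65 × 0.06 = 3.900 L/h
D = CL × Css × τ / F = 3.900 × 30 × 6 / 0.81 = 866.7 mg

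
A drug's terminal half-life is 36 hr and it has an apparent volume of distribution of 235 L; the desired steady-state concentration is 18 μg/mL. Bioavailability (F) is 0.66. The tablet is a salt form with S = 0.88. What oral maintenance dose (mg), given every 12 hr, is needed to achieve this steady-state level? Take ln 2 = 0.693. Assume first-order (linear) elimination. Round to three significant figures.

CL = 0.693 × Vd / t½ = 0.693 × 235.0 / 36 = 4.524 L/h
D = CL × Css × τ / F / S = 4.524 × 18 × 12 / 0.66 / 0.88 = 1682 mg

1680 mg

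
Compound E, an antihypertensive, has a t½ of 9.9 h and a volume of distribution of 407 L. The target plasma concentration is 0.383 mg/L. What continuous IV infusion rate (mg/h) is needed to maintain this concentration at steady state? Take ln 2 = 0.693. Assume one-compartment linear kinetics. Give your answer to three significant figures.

CL = ln 2 · Vd / t½ = 0.693 × 407.0 / 9.9 = 28.49 L/h
Infusion rate = CL × Css = 28.49 × 0.383 = 10.91 mg/h

10.9 mg/h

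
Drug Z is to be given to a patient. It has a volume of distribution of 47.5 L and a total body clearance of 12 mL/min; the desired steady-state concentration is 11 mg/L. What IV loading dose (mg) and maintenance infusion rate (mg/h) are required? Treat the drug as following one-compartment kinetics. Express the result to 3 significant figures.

Loading dose = Vd × C = 47.50 × 11 = 522.5 mg
CL = 12 mL/min × 60/1000 = 0.7200 L/h
Maintenance infusion rate = CL × Css = 0.7200 × 11 = 7.920 mg/h

(a) 523 mg; (b) 7.92 mg/h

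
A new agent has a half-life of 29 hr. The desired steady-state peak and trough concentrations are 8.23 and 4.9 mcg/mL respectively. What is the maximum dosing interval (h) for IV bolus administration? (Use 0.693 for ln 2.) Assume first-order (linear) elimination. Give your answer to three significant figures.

21.7 h

k = 0.693 / t½ = 0.693 / 29 = 0.02390 h⁻¹
Between IV bolus doses, concentration decays as C = C₀·e^(−kτ), so C_peak/C_trough = e^(kτ).
τ_max = ln(C_peak/C_trough) / k = ln(8.23/4.9) / 0.02390 = 0.5186 / 0.02390 = 21.70 h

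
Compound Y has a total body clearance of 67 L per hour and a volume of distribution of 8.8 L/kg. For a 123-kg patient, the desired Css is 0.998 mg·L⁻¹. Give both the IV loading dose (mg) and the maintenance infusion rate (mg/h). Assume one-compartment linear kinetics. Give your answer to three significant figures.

Vd = 8.8 L/kg × 123 kg = 1082 L
Loading: fill Vd to C_target → 1082 L × 0.998 mg/L = 1080 mg
Maintenance infusion rate = CL × Css = 67.00 × 0.998 = 66.87 mg/h

(a) 1080 mg; (b) 66.9 mg/h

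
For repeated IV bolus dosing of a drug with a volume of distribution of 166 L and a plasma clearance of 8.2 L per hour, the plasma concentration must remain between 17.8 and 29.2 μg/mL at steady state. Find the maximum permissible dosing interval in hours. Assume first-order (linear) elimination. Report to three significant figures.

k = CL / Vd = 8.200 / 166.0 = 0.04940 h⁻¹
Between IV bolus doses, concentration decays as C = C₀·e^(−kτ), so C_peak/C_trough = e^(kτ).
τ_max = ln(C_peak/C_trough) / k = ln(29.2/17.8) / 0.04940 = 0.4950 / 0.04940 = 10.02 h

10.0 h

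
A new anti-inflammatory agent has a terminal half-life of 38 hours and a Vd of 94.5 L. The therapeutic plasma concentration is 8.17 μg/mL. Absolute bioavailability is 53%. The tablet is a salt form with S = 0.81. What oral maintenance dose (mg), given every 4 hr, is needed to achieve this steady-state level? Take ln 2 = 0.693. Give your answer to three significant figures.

CL = 0.693 × Vd / t½ = 0.693 × 94.50 / 38 = 1.723 L/h
D = CL × Css × τ / F / S = 1.723 × 8.17 × 4 / 0.53 / 0.81 = 131.2 mg

131 mg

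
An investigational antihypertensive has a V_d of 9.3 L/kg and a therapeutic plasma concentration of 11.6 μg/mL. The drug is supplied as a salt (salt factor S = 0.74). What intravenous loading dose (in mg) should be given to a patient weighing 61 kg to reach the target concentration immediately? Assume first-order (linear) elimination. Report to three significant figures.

Total Vd = 9.3 × 61 = 567.3 L
LD = Vd × C / S = 567.3 × 11.60 / 0.74 = 8893 mg

8890 mg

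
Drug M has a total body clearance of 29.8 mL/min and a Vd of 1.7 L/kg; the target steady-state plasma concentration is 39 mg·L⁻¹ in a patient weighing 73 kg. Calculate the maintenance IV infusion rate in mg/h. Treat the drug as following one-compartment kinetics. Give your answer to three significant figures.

69.7 mg/h

Convert clearance: 29.8 mL/min × 60 min/h ÷ 1000 mL/L = 1.788 L/h
Vd does not affect the maintenance rate; only clearance governs steady-state input.
R₀ = 1.788 × 39 = 69.73 mg/h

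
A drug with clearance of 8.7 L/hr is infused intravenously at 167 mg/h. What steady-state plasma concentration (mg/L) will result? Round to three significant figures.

19.2 mg/L

Css = rate / CL = 167 / 8.700 = 19.20 mg/L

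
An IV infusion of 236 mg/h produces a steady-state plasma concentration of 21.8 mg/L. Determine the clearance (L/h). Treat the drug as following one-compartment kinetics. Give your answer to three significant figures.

10.8 L/h

At steady state, infusion rate = CL × Css, so CL = rate / Css.
CL = 236 / 21.8 = 10.83 L/h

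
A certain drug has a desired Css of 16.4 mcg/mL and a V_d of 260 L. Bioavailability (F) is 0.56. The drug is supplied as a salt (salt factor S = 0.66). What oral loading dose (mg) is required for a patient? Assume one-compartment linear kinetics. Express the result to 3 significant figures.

11500 mg

The loading dose fills Vd to the target concentration.
LD = Vd × C / F / S = 260.0 × 16.40 / 0.56 / 0.66 = 11540 mg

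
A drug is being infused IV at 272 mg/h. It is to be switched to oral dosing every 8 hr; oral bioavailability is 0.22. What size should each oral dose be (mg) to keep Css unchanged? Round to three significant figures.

To maintain the same Css, the systemic dosing rate must be unchanged: F·D/τ = infusion rate.
D = rate × τ / F = 272 × 8 / 0.22 = 9891 mg

9890 mg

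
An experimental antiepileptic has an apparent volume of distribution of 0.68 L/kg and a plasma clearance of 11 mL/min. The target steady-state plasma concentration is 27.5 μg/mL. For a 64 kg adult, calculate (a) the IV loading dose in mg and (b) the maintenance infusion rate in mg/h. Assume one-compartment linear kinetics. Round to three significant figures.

(a) 1200 mg; (b) 18.2 mg/h

Vd = 0.68 L/kg × 64 kg = 43.52 L
Loading: fill Vd to C_target → 43.52 L × 27.5 mg/L = 1197 mg
CL = 11 mL/min = 11 × 0.06 = 0.6600 L/h
Infusion rate = 0.6600 L/h × 27.5 mg/L = 18.15 mg/h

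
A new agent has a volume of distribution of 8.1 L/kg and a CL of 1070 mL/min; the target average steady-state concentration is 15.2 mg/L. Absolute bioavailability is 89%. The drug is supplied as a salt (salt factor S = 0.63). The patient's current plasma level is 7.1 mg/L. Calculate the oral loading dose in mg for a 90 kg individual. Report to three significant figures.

Vd = 8.1 L/kg × 90 kg = 729.0 L
Concentration deficit ΔC = 15.2 − 7.1 = 8.100 mg/L
LD = Vd × ΔC / F / S = 729.0 × 8.100 / 0.89 / 0.63 = 10530 mg

10500 mg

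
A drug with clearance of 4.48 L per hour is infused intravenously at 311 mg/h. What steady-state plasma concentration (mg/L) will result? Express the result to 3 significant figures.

69.4 mg/L

Css = rate / CL = 311 / 4.480 = 69.42 mg/L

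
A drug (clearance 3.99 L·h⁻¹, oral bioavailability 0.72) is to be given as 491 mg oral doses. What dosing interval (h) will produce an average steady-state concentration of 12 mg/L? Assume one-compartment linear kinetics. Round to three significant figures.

7.38 h

F·D/τ = CL·Css → τ = F·D / (CL·Css).
τ = 0.72 × 491 / (3.99 × 12) = 7.383 h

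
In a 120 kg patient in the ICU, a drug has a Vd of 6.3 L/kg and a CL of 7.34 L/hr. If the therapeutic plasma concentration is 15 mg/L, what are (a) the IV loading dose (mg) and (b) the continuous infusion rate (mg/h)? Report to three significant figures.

Total Vd = 6.3 × 120 = 756.0 L
Loading: fill Vd to C_target → 756.0 L × 15 mg/L = 11340 mg
Infusion rate = 7.340 L/h × 15 mg/L = 110.1 mg/h

(a) 11300 mg; (b) 110 mg/h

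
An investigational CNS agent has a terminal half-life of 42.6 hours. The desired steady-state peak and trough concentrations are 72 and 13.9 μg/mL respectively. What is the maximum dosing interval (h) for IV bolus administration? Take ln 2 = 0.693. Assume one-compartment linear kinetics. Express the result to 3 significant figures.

k = 0.693 / t½ = 0.693 / 42.6 = 0.01627 h⁻¹
Between IV bolus doses, concentration decays as C = C₀·e^(−kτ), so C_peak/C_trough = e^(kτ).
τ_max = ln(C_peak/C_trough) / k = ln(72/13.9) / 0.01627 = 1.645 / 0.01627 = 101.1 h

101 h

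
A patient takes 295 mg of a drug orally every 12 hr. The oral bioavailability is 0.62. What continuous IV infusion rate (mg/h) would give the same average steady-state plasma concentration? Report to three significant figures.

15.2 mg/h

Equivalent systemic input: infusion rate = F·D/τ.
Rate = 0.62 × 295 / 12 = 15.24 mg/h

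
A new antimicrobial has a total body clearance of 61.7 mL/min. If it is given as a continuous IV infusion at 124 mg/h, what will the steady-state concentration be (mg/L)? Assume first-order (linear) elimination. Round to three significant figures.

Convert clearance: 61.7 mL/min × 60 min/h ÷ 1000 mL/L = 3.702 L/h
Css = rate / CL = 124 / 3.702 = 33.50 mg/L

33.5 mg/L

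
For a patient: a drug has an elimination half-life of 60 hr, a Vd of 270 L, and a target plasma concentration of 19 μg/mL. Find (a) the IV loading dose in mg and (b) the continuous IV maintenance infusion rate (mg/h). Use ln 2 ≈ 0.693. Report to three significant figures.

LD = Vd × C = 270.0 × 19 = 5130 mg
CL = 0.693 × Vd / t½ = 0.693 × 270.0 / 60 = 3.119 L/h
Infusion rate = CL × Css = 3.119 × 19 = 59.26 mg/h

(a) 5130 mg; (b) 59.3 mg/h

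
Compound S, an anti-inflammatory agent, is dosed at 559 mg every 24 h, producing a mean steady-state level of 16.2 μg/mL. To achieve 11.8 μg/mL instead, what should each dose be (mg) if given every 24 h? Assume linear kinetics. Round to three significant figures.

For first-order elimination, Css ∝ F·D/(CL·τ); F and CL are unchanged, so Css ∝ D/τ.
D₂ = D₁ × (Css,target / Css,current) = 559 × 11.8/16.2 = 407.2 mg

407 mg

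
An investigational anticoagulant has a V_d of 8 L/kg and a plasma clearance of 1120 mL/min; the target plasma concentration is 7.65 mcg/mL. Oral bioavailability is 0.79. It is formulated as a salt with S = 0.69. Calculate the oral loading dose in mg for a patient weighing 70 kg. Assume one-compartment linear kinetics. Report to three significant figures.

7860 mg

Vd = 8 L/kg × 70 kg = 560.0 L
LD is governed by Vd — clearance does not enter the loading-dose calculation.
LD = Vd × C / F / S = 560.0 × 7.650 / 0.79 / 0.69 = 7859 mg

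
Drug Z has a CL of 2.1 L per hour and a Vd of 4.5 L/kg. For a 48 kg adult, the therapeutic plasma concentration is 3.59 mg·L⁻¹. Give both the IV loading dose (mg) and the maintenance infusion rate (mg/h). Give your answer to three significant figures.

Total Vd = 4.5 × 48 = 216.0 L
LD = Vd · C_target = 216.0 × 3.59 = 775.4 mg
Maintenance infusion rate = CL × Css = 2.100 × 3.59 = 7.539 mg/h

(a) 775 mg; (b) 7.54 mg/h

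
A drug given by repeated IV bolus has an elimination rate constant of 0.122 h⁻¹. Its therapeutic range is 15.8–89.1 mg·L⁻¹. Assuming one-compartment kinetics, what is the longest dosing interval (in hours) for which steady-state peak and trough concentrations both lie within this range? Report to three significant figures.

14.2 h

Between IV bolus doses, concentration decays as C = C₀·e^(−kτ), so C_peak/C_trough = e^(kτ).
τ_max = ln(C_peak/C_trough) / k = ln(89.1/15.8) / 0.1220 = 1.730 / 0.1220 = 14.18 h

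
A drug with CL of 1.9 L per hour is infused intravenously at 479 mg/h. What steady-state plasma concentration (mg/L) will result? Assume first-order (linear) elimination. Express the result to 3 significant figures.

252 mg/L

Css = rate / CL = 479 / 1.900 = 252.1 mg/L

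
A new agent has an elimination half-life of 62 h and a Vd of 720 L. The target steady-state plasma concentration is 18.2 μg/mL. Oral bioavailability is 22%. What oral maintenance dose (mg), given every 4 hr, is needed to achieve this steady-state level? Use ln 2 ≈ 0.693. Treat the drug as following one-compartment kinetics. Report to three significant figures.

k = 0.693/62 = 0.01118 h⁻¹, so CL = k·Vd = 0.01118 × 720.0 = 8.050 L/h
D = CL × Css × τ / F = 8.050 × 18.2 × 4 / 0.22 = 2664 mg

2660 mg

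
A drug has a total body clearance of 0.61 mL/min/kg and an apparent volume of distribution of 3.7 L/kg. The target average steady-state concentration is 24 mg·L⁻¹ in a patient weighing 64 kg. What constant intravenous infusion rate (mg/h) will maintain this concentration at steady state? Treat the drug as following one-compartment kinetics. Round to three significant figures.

56.2 mg/h

CL = 0.61 mL/min/kg × 64 kg = 39.04 mL/min = 39.04 × 60/1000 = 2.342 L/h
Infusion rate = CL · Css = 2.342 L/h × 24 mg/L = 56.21 mg/h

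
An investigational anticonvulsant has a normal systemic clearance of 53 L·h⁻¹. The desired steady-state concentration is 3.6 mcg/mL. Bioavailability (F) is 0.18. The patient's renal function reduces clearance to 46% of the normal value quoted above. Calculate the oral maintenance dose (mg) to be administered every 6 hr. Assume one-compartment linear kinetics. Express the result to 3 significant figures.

Patient clearance = 0.46 × 53.00 = 24.38 L/h
At steady state, dose per interval replaces the amount cleared in that interval: F·D/τ = CL·Css.
D = CL × Css × τ / F = 24.38 × 3.6 × 6 / 0.18 = 2926 mg

2930 mg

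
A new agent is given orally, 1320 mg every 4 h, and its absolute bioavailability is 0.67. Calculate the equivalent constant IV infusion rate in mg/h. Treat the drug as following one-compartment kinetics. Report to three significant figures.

Equivalent systemic input: infusion rate = F·D/τ.
Rate = 0.67 × 1320 / 4 = 221.1 mg/h

221 mg/h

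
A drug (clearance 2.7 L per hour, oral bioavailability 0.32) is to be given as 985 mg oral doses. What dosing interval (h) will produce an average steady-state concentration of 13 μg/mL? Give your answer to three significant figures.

8.98 h

F·D/τ = CL·Css → τ = F·D / (CL·Css).
τ = 0.32 × 985 / (2.7 × 13) = 8.980 h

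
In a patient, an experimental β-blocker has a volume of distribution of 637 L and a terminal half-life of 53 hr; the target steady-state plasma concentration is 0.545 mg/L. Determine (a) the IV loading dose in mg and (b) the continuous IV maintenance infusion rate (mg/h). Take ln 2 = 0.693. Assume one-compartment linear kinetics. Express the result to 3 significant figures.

LD = Vd × C = 637.0 × 0.545 = 347.2 mg
CL = 0.693 × Vd / t½ = 0.693 × 637.0 / 53 = 8.329 L/h
Infusion rate = CL × Css = 8.329 × 0.545 = 4.539 mg/h

(a) 347 mg; (b) 4.54 mg/h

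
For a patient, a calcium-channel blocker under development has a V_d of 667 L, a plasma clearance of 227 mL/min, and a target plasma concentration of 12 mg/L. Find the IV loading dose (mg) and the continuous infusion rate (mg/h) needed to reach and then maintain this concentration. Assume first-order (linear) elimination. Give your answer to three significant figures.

(a) 8000 mg; (b) 163 mg/h

Loading dose = Vd × C = 667.0 × 12 = 8004 mg
CL = 227 mL/min × 60/1000 = 13.62 L/h
Maintenance: replace elimination → rate = CL × Css = 13.62 × 12 = 163.4 mg/h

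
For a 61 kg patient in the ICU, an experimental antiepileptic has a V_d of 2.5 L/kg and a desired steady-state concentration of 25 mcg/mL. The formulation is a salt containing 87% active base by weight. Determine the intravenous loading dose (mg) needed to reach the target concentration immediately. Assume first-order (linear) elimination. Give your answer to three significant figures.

4380 mg

Vd(total) = 61 kg × 2.5 L/kg = 152.5 L
LD = Vd × C / S = 152.5 × 25.00 / 0.87 = 4382 mg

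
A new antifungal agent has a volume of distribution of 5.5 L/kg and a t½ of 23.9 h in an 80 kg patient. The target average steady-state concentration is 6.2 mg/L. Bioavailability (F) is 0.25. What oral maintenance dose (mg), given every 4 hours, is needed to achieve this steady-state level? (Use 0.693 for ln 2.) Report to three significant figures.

Vd(total) = 80 kg × 5.5 L/kg = 440.0 L
CL = ln 2 · Vd / t½ = 0.693 × 440.0 / 23.9 = 12.76 L/h
D = CL × Css × τ / F = 12.76 × 6.2 × 4 / 0.25 = 1266 mg

1270 mg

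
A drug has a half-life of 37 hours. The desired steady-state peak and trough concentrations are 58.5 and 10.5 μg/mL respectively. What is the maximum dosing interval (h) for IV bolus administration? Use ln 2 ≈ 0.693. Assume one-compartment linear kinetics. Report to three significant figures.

91.7 h

k = 0.693 / t½ = 0.693 / 37 = 0.01873 h⁻¹
Between IV bolus doses, concentration decays as C = C₀·e^(−kτ), so C_peak/C_trough = e^(kτ).
τ_max = ln(C_peak/C_trough) / k = ln(58.5/10.5) / 0.01873 = 1.718 / 0.01873 = 91.72 h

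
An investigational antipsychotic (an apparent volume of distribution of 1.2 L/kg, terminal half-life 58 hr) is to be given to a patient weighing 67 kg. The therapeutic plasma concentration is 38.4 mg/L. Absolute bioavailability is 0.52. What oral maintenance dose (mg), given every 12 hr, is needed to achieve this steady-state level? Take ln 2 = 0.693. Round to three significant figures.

851 mg

Vd = 1.2 L/kg × 67 kg = 80.40 L
CL = 0.693 × Vd / t½ = 0.693 × 80.40 / 58 = 0.9606 L/h
D = CL × Css × τ / F = 0.9606 × 38.4 × 12 / 0.52 = 851.2 mg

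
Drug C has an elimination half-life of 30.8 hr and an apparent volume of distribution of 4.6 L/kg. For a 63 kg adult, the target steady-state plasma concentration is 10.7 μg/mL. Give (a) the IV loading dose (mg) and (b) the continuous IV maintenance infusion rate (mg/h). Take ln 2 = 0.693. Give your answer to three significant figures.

(a) 3100 mg; (b) 69.8 mg/h

Vd = 4.6 L/kg × 63 kg = 289.8 L
LD = Vd × C = 289.8 × 10.7 = 3101 mg
CL = 0.693 × Vd / t½ = 0.693 × 289.8 / 30.8 = 6.521 L/h
Infusion rate = CL × Css = 6.521 × 10.7 = 69.77 mg/h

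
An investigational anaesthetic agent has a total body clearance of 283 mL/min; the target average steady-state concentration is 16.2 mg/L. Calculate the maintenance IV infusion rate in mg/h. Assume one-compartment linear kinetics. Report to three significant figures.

275 mg/h

CL = 283 mL/min × 60/1000 = 16.98 L/h
Rate = CL × Css = 16.98 × 16.2 = 275.1 mg/h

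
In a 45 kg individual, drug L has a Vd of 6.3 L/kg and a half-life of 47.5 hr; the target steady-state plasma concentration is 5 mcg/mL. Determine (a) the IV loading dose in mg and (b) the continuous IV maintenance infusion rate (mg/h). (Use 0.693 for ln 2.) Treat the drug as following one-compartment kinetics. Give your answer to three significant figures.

Total Vd = 6.3 × 45 = 283.5 L
LD = Vd × C = 283.5 × 5 = 1418 mg
CL = 0.693 × Vd / t½ = 0.693 × 283.5 / 47.5 = 4.136 L/h
Infusion rate = CL × Css = 4.136 × 5 = 20.68 mg/h

(a) 1420 mg; (b) 20.7 mg/h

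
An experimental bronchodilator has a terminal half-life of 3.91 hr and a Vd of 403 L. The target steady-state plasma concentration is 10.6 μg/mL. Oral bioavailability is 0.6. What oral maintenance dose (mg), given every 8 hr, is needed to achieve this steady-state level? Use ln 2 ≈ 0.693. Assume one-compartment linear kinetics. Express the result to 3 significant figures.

10100 mg

CL = ln 2 · Vd / t½ = 0.693 × 403.0 / 3.91 = 71.43 L/h
D = CL × Css × τ / F = 71.43 × 10.6 × 8 / 0.6 = 10100 mg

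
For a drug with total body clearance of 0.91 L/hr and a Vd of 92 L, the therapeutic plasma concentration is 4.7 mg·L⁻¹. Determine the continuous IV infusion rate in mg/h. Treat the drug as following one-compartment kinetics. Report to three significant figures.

4.28 mg/h

At steady state, infusion rate equals elimination rate: rate in = CL × Css.
Infusion rate = CL · Css = 0.9100 L/h × 4.7 mg/L = 4.277 mg/h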